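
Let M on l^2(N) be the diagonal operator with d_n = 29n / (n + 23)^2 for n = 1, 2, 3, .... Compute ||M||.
||M|| = 29/92 (attained at n = 23)

For M diagonal, ||M|| = sup_n |d_n|. Treat f(x) = 29x / (x + 23)^2 for real x > 0. By the quotient rule, f'(x) = 29(23 - x)/(x + 23)^3, which is positive for x < 23 and negative for x > 23. So f has a unique maximum at x = 23, and since 23 is a positive integer, the supremum over n ≥ 1 is attained at n = 23: d_23 = 29·23/(23 + 23)^2 = 29·23/2116 = 29/92. Hence ||M|| = 29/92.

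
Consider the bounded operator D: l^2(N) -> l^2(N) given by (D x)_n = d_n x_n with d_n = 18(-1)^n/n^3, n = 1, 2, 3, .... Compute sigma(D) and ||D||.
sigma(D) = {18(-1)^n/n^3 : n ≥ 1} ∪ {0}; ||D|| = 18

A bounded diagonal operator on l^2 with diagonal entries d_n has spectrum equal to the closure of {d_n : n ≥ 1}: every d_n is an eigenvalue (with eigenvector e_n), so {d_n} ⊂ sigma(D); the spectrum is closed, so its closure is too; and for lambda not in the closure, (D - lambda I) has bounded inverse (the diagonal entries 1/(d_n - lambda) are bounded). For our sequence d_n = 18(-1)^n/n^3, n = 1, 2, 3, ...:
  - {d_n} = {18(-1)^n/n^3 : n ≥ 1}; the only limit point is 0
  - closure = {18(-1)^n/n^3 : n ≥ 1} ∪ {0}
For the norm: a diagonal operator has ||D|| = sup_n |d_n|. Here |d_n| = 18/n^3 is decreasing, so sup_n |d_n| = |d_1| = 18. So ||D|| = 18.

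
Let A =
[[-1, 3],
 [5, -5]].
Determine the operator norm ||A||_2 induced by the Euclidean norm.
||A||_2 = sqrt((60 + sqrt(3200))/2) ≈ 7.6344 (= sqrt(largest eigenvalue of A^T A))

||A||_2 = sigma_max(A) = sqrt(lambda_max(A^T A)). Form the symmetric matrix M = A^T A =
[[26, -28],
 [-28, 34]].
Its characteristic polynomial (trace, determinant of M give the coefficients) is
  p(λ) = det(λ I - M) = λ^2 - 60λ + 100.
For λ^2 - 60λ + 100 the discriminant is 3200. It is nonnegative but not a perfect square, so the roots are real and irrational: λ = (60 ± sqrt(3200))/2 ≈ 58.2843, 1.7157.
So the eigenvalues of A^T A are ≈ 1.7157, 58.2843 (all ≥ 0, as they must be for A^T A). The largest is λ_max = (60 + sqrt(3200))/2 ≈ 58.2843, hence ||A||_2 = sqrt(λ_max) = sqrt((60 + sqrt(3200))/2) ≈ 7.6344.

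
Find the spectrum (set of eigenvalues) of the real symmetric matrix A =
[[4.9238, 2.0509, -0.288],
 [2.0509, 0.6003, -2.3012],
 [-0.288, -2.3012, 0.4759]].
sigma(A) ≈ {-2, 2, 6}

A is real symmetric, so its spectrum consists of real eigenvalues. Expanding the characteristic polynomial of the displayed matrix gives
  det(λ I - A) = p(λ) = λ^3 + (-6)λ^2 + (-4)λ + (24).
Solving p(λ) = 0 yields eigenvalues ≈ -2, 2, 6. (A is shown rounded to 4 decimals, so these recover the underlying integer eigenvalues to within that precision.)
Verification: the trace of A = 6 equals the sum of eigenvalues 6, and det(A) ≈ -24.0005 matches the eigenvalue product -24.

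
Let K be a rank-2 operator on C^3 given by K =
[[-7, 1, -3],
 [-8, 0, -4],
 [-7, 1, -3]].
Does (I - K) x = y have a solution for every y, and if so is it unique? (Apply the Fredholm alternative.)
(I - K) is invertible (det(I - K) = 23 ≠ 0), so for every y in C^3 the equation (I - K) x = y has a unique solution.

K has rank 2 and factors as K = U V^T = u1 v1^T + u2 v2^T with u1 = (1, 2, 1), v1 = (-1, -1, -1), u2 = (-2, -2, -2), v2 = (3, -1, 1) (multiplying out reproduces the displayed K). The nonzero eigenvalues of U V^T coincide with those of the 2 x 2 matrix G = V^T U = [[v1·u1, v1·u2], [v2·u1, v2·u2]] = [[-4, 6], [2, -6]], and by the Sylvester determinant identity det(I_3 - U V^T) = det(I_2 - V^T U) = det([[5, -6], [-2, 7]]) = (5)(7) - (-6)(-2) = 23. (Direct check: I - K =
[[8, -1, 3],
 [8, 1, 4],
 [7, -1, 4]]
has determinant 23.) The finite-dimensional Fredholm alternative says: either (I - K) is invertible, or ker(I - K) ≠ {0} and then range(I - K) = ker((I - K)^*)^⊥, with dim ker(I - K) = dim ker((I - K)^*). Since det(I - K) ≠ 0, 1 is not an eigenvalue of K and ker(I - K) = {0}, so we are in the first case: for every y there is a unique x = (I - K)^(-1) y. (Explicitly, by the Woodbury identity, (I - U V^T)^(-1) = I + U (I_2 - G)^(-1) V^T.)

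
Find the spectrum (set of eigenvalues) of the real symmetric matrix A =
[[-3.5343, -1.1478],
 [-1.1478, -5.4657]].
sigma(A) ≈ {-6, -3}

A is real symmetric, so its spectrum consists of real eigenvalues. Expanding the characteristic polynomial of the displayed matrix gives
  det(λ I - A) = p(λ) = λ^2 + (9)λ + (18).
Solving p(λ) = 0 yields eigenvalues ≈ -6, -3. (A is shown rounded to 4 decimals, so these recover the underlying integer eigenvalues to within that precision.)
Verification: the trace of A = -9 equals the sum of eigenvalues -9, and det(A) ≈ 18.0000 matches the eigenvalue product 18.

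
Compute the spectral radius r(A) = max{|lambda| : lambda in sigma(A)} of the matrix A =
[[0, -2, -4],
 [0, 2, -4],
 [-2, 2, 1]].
r(A) ≈ 3.7465

The eigenvalues of A are the roots of its characteristic polynomial. With M = A (coefficients from the trace, the sum of principal 2x2 minors, and det A):
  p(λ) = det(λ I - M) = λ^3 - 3λ^2 + 2λ + 32.
No integer candidate from the rational root theorem (±divisors of 32) is a root, so the roots are irrational. The cubic discriminant is Δ = -27644 < 0, so there is one real root and a complex-conjugate pair. p(-3) = -28 and p(-2) = 8 have opposite signs, so a root lies in (-3, -2); Newton's method refines it to λ ≈ -2.2798. Dividing out (λ - (-2.2798)) leaves approximately λ^2 - 5.2798λ + 14.0366. For λ^2 - 5.2798λ + 14.0366 the discriminant is -28.2704. It is negative, so the remaining roots are the complex-conjugate pair λ ≈ 2.6399 ± 2.6585i. Their product equals the constant term, so |λ|^2 ≈ 14.0366 and |λ| ≈ 3.7465.
Thus the eigenvalues (to 4 decimals) are -2.2798 (modulus 2.2798); 2.6399 ± 2.6585i (modulus 3.7465). The spectral radius is the largest modulus: r(A) ≈ 3.7465. (Cross-check: r(A) ≤ ||A||_2 ≈ 5.7779; equality holds whenever A is normal, though it can also hold for some non-normal A.)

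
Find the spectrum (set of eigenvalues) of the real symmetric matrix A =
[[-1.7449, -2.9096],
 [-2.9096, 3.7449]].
sigma(A) ≈ {-3, 5}

A is real symmetric, so its spectrum consists of real eigenvalues. Expanding the characteristic polynomial of the displayed matrix gives
  det(λ I - A) = p(λ) = λ^2 + (-2)λ + (-15).
Solving p(λ) = 0 yields eigenvalues ≈ -3, 5. (A is shown rounded to 4 decimals, so these recover the underlying integer eigenvalues to within that precision.)
Verification: the trace of A = 2 equals the sum of eigenvalues 2, and det(A) ≈ -15.0002 matches the eigenvalue product -15.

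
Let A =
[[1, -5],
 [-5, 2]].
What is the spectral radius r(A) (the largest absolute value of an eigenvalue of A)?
r(A) = (3 + sqrt(101))/2 ≈ 6.5249

The eigenvalues of A are the roots of its characteristic polynomial. With M = A (coefficients from the trace and determinant):
  p(λ) = det(λ I - M) = λ^2 - 3λ - 23.
For λ^2 - 3λ - 23 the discriminant is 101. It is nonnegative but not a perfect square, so the roots are real and irrational: λ = (3 ± sqrt(101))/2 ≈ 6.5249, -3.5249.
Thus the eigenvalues (to 4 decimals) are 6.5249 (modulus 6.5249); -3.5249 (modulus 3.5249). The spectral radius is the largest modulus: r(A) = (3 + sqrt(101))/2 ≈ 6.5249. (Cross-check: r(A) ≤ ||A||_2 ≈ 6.5249; equality holds whenever A is normal, though it can also hold for some non-normal A.)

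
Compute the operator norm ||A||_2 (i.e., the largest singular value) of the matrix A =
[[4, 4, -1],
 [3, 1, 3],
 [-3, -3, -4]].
||A||_2 ≈ 8.2405 (= sqrt(largest eigenvalue of A^T A))

||A||_2 = sigma_max(A) = sqrt(lambda_max(A^T A)). Form the symmetric matrix M = A^T A =
[[34, 28, 17],
 [28, 26, 11],
 [17, 11, 26]].
Its characteristic polynomial (trace, sum of principal 2x2 minors, determinant of M give the coefficients) is
  p(λ) = det(λ I - M) = λ^3 - 86λ^2 + 1250λ - 1444.
No integer candidate from the rational root theorem (±divisors of 1444) is a root, so the roots are irrational. The cubic discriminant is Δ = 2807731872 > 0, so there are three distinct real roots. p(1) = -279 and p(2) = 720 have opposite signs, so a root lies in (1, 2); Newton's method refines it to λ ≈ 1.2634. p(16) = 636 and p(17) = -135 have opposite signs, so a root lies in (16, 17); Newton's method refines it to λ ≈ 16.8315. p(67) = -2985 and p(68) = 324 have opposite signs, so a root lies in (67, 68); Newton's method refines it to λ ≈ 67.9051. Check (Vieta): the three roots sum to 86, matching tr M = 86.
So the eigenvalues of A^T A are ≈ 1.2634, 16.8315, 67.9051 (all ≥ 0, as they must be for A^T A). The largest is λ_max ≈ 67.9051, hence ||A||_2 = sqrt(λ_max) ≈ 8.2405.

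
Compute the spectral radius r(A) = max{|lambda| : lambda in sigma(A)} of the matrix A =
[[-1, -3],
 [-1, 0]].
r(A) = (1 + sqrt(13))/2 ≈ 2.3028

The eigenvalues of A are the roots of its characteristic polynomial. With M = A (coefficients from the trace and determinant):
  p(λ) = det(λ I - M) = λ^2 + λ - 3.
For λ^2 + λ - 3 the discriminant is 13. It is nonnegative but not a perfect square, so the roots are real and irrational: λ = (-1 ± sqrt(13))/2 ≈ 1.3028, -2.3028.
Thus the eigenvalues (to 4 decimals) are 1.3028 (modulus 1.3028); -2.3028 (modulus 2.3028). The spectral radius is the largest modulus: r(A) = (1 + sqrt(13))/2 ≈ 2.3028. (Cross-check: r(A) ≤ ||A||_2 ≈ 3.1796; equality holds whenever A is normal, though it can also hold for some non-normal A.)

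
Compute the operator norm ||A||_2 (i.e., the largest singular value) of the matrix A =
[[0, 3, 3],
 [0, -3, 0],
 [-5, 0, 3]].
||A||_2 ≈ 6.2088 (= sqrt(largest eigenvalue of A^T A))

||A||_2 = sigma_max(A) = sqrt(lambda_max(A^T A)). Form the symmetric matrix M = A^T A =
[[25, 0, -15],
 [0, 18, 9],
 [-15, 9, 18]].
Its characteristic polynomial (trace, sum of principal 2x2 minors, determinant of M give the coefficients) is
  p(λ) = det(λ I - M) = λ^3 - 61λ^2 + 918λ - 2025.
No integer candidate from the rational root theorem (±divisors of 2025) is a root, so the roots are irrational. The cubic discriminant is Δ = 133157601 > 0, so there are three distinct real roots. p(2) = -425 and p(3) = 207 have opposite signs, so a root lies in (2, 3); Newton's method refines it to λ ≈ 2.6534. p(19) = 255 and p(20) = -65 have opposite signs, so a root lies in (19, 20); Newton's method refines it to λ ≈ 19.798. p(38) = -353 and p(39) = 315 have opposite signs, so a root lies in (38, 39); Newton's method refines it to λ ≈ 38.5487. Check (Vieta): the three roots sum to 61, matching tr M = 61.
So the eigenvalues of A^T A are ≈ 2.6534, 19.798, 38.5487 (all ≥ 0, as they must be for A^T A). The largest is λ_max ≈ 38.5487, hence ||A||_2 = sqrt(λ_max) ≈ 6.2088.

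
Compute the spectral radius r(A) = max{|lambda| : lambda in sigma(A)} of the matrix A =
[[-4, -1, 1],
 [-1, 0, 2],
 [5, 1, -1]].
r(A) ≈ 5.7554

The eigenvalues of A are the roots of its characteristic polynomial. With M = A (coefficients from the trace, the sum of principal 2x2 minors, and det A):
  p(λ) = det(λ I - M) = λ^3 + 5λ^2 - 4λ + 2.
No integer candidate from the rational root theorem (±divisors of 2) is a root, so the roots are irrational. The cubic discriminant is Δ = -1172 < 0, so there is one real root and a complex-conjugate pair. p(-6) = -10 and p(-5) = 22 have opposite signs, so a root lies in (-6, -5); Newton's method refines it to λ ≈ -5.7554. Dividing out (λ - (-5.7554)) leaves approximately λ^2 - 0.7554λ + 0.3475. For λ^2 - 0.7554λ + 0.3475 the discriminant is -0.8194. It is negative, so the remaining roots are the complex-conjugate pair λ ≈ 0.3777 ± 0.4526i. Their product equals the constant term, so |λ|^2 ≈ 0.3475 and |λ| ≈ 0.5895.
Thus the eigenvalues (to 4 decimals) are -5.7554 (modulus 5.7554); 0.3777 ± 0.4526i (modulus 0.5895). The spectral radius is the largest modulus: r(A) ≈ 5.7554. (Cross-check: r(A) ≤ ||A||_2 ≈ 6.8541; equality holds whenever A is normal, though it can also hold for some non-normal A.)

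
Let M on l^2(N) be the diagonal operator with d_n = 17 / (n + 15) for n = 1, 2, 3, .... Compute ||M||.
||M|| = 17/16 (attained at n = 1)

For M diagonal, ||M|| = sup_n |d_n| = sup_n 17/(n + 15). This is positive and strictly decreasing in n, so the supremum is attained at n = 1: d_1 = 17/(1 + 15) = 17/16. Hence ||M|| = 17/16.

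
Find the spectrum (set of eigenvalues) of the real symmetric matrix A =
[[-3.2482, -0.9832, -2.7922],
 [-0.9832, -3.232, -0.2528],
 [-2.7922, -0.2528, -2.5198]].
sigma(A) ≈ {-6, -3, 0}

A is real symmetric, so its spectrum consists of real eigenvalues. Expanding the characteristic polynomial of the displayed matrix gives
  det(λ I - A) = p(λ) = λ^3 + (9)λ^2 + (18)λ + (0).
Solving p(λ) = 0 yields eigenvalues ≈ -6, -3, 0. (A is shown rounded to 4 decimals, so these recover the underlying integer eigenvalues to within that precision.)
Verification: the trace of A = -9 equals the sum of eigenvalues -9, and det(A) ≈ -0.0000 matches the eigenvalue product 0.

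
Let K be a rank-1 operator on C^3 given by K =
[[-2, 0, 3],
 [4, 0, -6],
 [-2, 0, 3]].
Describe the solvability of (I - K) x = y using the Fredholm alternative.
(I - K) is singular (det(I - K) = 0, i.e. 1 ∈ sigma(K)). (I - K) x = y is solvable iff y ⊥ ker((I - K)^*) = span{(-2, 0, 3)}, i.e. iff -2y_1 + 3y_3 = 0. When solvable, the solutions are x = y + c·(1, -2, 1), c arbitrary (ker(I - K) = span{(1, -2, 1)}, dimension 1).

K has rank 1, so it is an outer product K = u v^T: every row of K is a multiple of one row vector. Reading off the entries, u = (1, -2, 1) and v = (-2, 0, 3) (row i of K equals u_i·v^T). A rank-one matrix u v^T satisfies K u = u (v·u) and kills the (2)-dimensional subspace v^⊥, so its characteristic polynomial is lambda^2 (lambda - v·u) with v·u = tr K = 1. Hence the eigenvalues of I - K are 1 (multiplicity 2) and 1 - (1) = 0, so det(I - K) = 0. (Direct check: I - K =
[[3, 0, -3],
 [-4, 1, 6],
 [2, 0, -2]]
has determinant 0.) So 1 is an eigenvalue of K and (I - K) is not invertible. The finite-dimensional Fredholm alternative says: either (I - K) is invertible, or ker(I - K) ≠ {0} and then range(I - K) = ker((I - K)^*)^⊥, with dim ker(I - K) = dim ker((I - K)^*). We are in the second case, so we need both kernels. Kernel of I - K: (I - K) u = u - u (v·u) = u - u = 0, so ker(I - K) = span{u} = span{(1, -2, 1)} (it is exactly 1-dimensional because rank(I - K) = 2). Kernel of the adjoint: K is real, so (I - K)^* = I - K^T = I - v u^T, and (I - v u^T) v = v - v (u·v) = 0; hence ker((I - K)^*) = span{v} = span{(-2, 0, 3)}. Therefore (I - K) x = y is solvable iff <y, v> = 0, i.e. iff -2y_1 + 3y_3 = 0. When this holds, K y = u (v·y) = 0, so (I - K) y = y and x = y is a particular solution; the full solution set is the line x = y + c·u = y + c·(1, -2, 1), c ∈ C.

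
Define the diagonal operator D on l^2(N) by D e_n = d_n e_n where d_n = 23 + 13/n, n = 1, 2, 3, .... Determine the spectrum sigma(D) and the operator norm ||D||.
sigma(D) = {23 + 13/n : n ≥ 1} ∪ {23}; ||D|| = 36

A bounded diagonal operator on l^2 with diagonal entries d_n has spectrum equal to the closure of {d_n : n ≥ 1}: every d_n is an eigenvalue (with eigenvector e_n), so {d_n} ⊂ sigma(D); the spectrum is closed, so its closure is too; and for lambda not in the closure, (D - lambda I) has bounded inverse (the diagonal entries 1/(d_n - lambda) are bounded). For our sequence d_n = 23 + 13/n, n = 1, 2, 3, ...:
  - {d_n} = {23 + 13/n : n ≥ 1}; the only limit point is 23
  - closure = {23 + 13/n : n ≥ 1} ∪ {23}
For the norm: a diagonal operator has ||D|| = sup_n |d_n|. Here d_n = 23 + 13/n is positive and decreasing, so sup_n |d_n| = d_1 = 23 + 13 = 36. So ||D|| = 36.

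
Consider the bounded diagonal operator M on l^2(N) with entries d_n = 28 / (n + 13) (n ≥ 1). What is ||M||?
||M|| = 2 (attained at n = 1)

For M diagonal, ||M|| = sup_n |d_n| = sup_n 28/(n + 13). This is positive and strictly decreasing in n, so the supremum is attained at n = 1: d_1 = 28/(1 + 13) = 2. Hence ||M|| = 2.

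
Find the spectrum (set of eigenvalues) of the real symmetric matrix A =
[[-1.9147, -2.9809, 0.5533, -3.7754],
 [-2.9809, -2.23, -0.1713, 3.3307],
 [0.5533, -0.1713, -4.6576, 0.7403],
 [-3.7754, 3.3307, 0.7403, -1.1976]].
sigma(A) ≈ {-6, -5, -4, 5}

A is real symmetric, so its spectrum consists of real eigenvalues. Expanding the characteristic polynomial of the displayed matrix gives
  det(λ I - A) = p(λ) = λ^4 + (10)λ^3 + (-1)λ^2 + (-250)λ + (-599.9933).
Solving p(λ) = 0 yields eigenvalues ≈ -6, -5, -4, 5. (A is shown rounded to 4 decimals, so these recover the underlying integer eigenvalues to within that precision.)
Verification: the trace of A = -10 equals the sum of eigenvalues -10, and det(A) ≈ -599.9933 matches the eigenvalue product -600.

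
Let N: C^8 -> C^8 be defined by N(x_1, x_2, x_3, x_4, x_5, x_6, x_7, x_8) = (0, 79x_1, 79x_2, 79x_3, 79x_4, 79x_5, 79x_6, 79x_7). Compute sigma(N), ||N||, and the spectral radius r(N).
sigma(N) = {0}; ||N|| = 79; r(N) = 0. (N is nilpotent with N^8 = 0.)

On C^8, N is a strictly lower-triangular matrix with 79 on the subdiagonal and zeros elsewhere, so its characteristic polynomial is lambda^8 and every eigenvalue is 0: sigma(N) = {0}. For the operator norm, N e_i = 79e_{i+1} for i = 1, ..., 7 and N e_8 = 0, so the singular values of N are 79 (with multiplicity 7) and 0; hence ||N|| = 79. The spectral radius r(N) = max|lambda| = 0. Note ||N|| > r(N) — characteristic of non-normal nilpotent operators. Indeed N^8 = 0.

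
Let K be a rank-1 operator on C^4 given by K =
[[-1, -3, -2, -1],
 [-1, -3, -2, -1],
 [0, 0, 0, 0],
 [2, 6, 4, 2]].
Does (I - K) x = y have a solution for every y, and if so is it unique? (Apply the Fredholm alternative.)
(I - K) is invertible (det(I - K) = 3 ≠ 0), so for every y in C^4 the equation (I - K) x = y has a unique solution.

K has rank 1, so it is an outer product K = u v^T: every row of K is a multiple of one row vector. Reading off the entries, u = (1, 1, 0, -2) and v = (-1, -3, -2, -1) (row i of K equals u_i·v^T). A rank-one matrix u v^T satisfies K u = u (v·u) and kills the (3)-dimensional subspace v^⊥, so its characteristic polynomial is lambda^3 (lambda - v·u) with v·u = tr K = -2. Hence the eigenvalues of I - K are 1 (multiplicity 3) and 1 - (-2) = 3, so det(I - K) = 3. (Direct check: I - K =
[[2, 3, 2, 1],
 [1, 4, 2, 1],
 [0, 0, 1, 0],
 [-2, -6, -4, -1]]
has determinant 3.) The finite-dimensional Fredholm alternative says: either (I - K) is invertible, or ker(I - K) ≠ {0} and then range(I - K) = ker((I - K)^*)^⊥, with dim ker(I - K) = dim ker((I - K)^*). Since det(I - K) ≠ 0, 1 is not an eigenvalue of K and ker(I - K) = {0}, so we are in the first case: for every y there is a unique x = (I - K)^(-1) y. Explicitly, by the Sherman–Morrison formula, (I - u v^T)^(-1) = I + u v^T/(1 - v·u), i.e. (I - K)^(-1) = I + K/(3).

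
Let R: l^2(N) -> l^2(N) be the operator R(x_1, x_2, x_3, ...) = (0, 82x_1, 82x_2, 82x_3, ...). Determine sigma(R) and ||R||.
sigma(R) = closed disk {z in C : |z| ≤ 82}; ||R|| = 82

Note R = 82·U where U is the unit right shift (U x)_k = x_{k-1} (with x_0 := 0); so ||R|| = 82||U|| and sigma(R) = 82·sigma(U). ||R x||^2 = sum_{k≥1} |82x_k|^2 = 6724||x||^2, so ||R|| = 82 and sigma(R) ⊂ {|z| ≤ 82}. For any |lambda| < 82, the equation (R - lambda I) x = 0 forces x_1 = 0, then 82x_k = lambda x_{k+1} ⇒ x = 0, so R has no eigenvalues. But (R - lambda I) is not surjective for |lambda| < 82: solving (R - lambda I) x = e_1 would require x_n proportional to (lambda/82)^(-n), which is not in l^2. So every |lambda| < 82 lies in the residual spectrum. The boundary |lambda| = 82 is in the approximate point spectrum (the spectrum is closed). Hence sigma(R) is the closed disk of radius 82.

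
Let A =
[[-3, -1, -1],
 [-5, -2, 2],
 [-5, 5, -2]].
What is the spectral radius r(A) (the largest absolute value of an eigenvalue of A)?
r(A) ≈ 4.9987

The eigenvalues of A are the roots of its characteristic polynomial. With M = A (coefficients from the trace, the sum of principal 2x2 minors, and det A):
  p(λ) = det(λ I - M) = λ^3 + 7λ^2 - 4λ - 73.
No integer candidate from the rational root theorem (±divisors of 73) is a root, so the roots are irrational. The cubic discriminant is Δ = -5895 < 0, so there is one real root and a complex-conjugate pair. p(2) = -45 and p(3) = 5 have opposite signs, so a root lies in (2, 3); Newton's method refines it to λ ≈ 2.9216. Dividing out (λ - (2.9216)) leaves approximately λ^2 + 9.9216λ + 24.9866. For λ^2 + 9.9216λ + 24.9866 the discriminant is -1.5087. It is negative, so the remaining roots are the complex-conjugate pair λ ≈ -4.9608 ± 0.6141i. Their product equals the constant term, so |λ|^2 ≈ 24.9866 and |λ| ≈ 4.9987.
Thus the eigenvalues (to 4 decimals) are 2.9216 (modulus 2.9216); -4.9608 ± 0.6141i (modulus 4.9987). The spectral radius is the largest modulus: r(A) ≈ 4.9987. (Cross-check: r(A) ≤ ||A||_2 ≈ 8.0203; equality holds whenever A is normal, though it can also hold for some non-normal A.)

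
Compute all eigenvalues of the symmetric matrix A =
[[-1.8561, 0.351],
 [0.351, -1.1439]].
sigma(A) ≈ {-2, -1}

A is real symmetric, so its spectrum consists of real eigenvalues. Expanding the characteristic polynomial of the displayed matrix gives
  det(λ I - A) = p(λ) = λ^2 + (3)λ + (2).
Solving p(λ) = 0 yields eigenvalues ≈ -2, -1. (A is shown rounded to 4 decimals, so these recover the underlying integer eigenvalues to within that precision.)
Verification: the trace of A = -3 equals the sum of eigenvalues -3, and det(A) ≈ 2.0000 matches the eigenvalue product 2.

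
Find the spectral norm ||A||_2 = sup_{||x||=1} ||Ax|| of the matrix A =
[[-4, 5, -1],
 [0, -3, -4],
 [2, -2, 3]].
||A||_2 ≈ 7.4485 (= sqrt(largest eigenvalue of A^T A))

||A||_2 = sigma_max(A) = sqrt(lambda_max(A^T A)). Form the symmetric matrix M = A^T A =
[[20, -24, 10],
 [-24, 38, 1],
 [10, 1, 26]].
Its characteristic polynomial (trace, sum of principal 2x2 minors, determinant of M give the coefficients) is
  p(λ) = det(λ I - M) = λ^3 - 84λ^2 + 1591λ - 484.
No integer candidate from the rational root theorem (±divisors of 484) is a root, so the roots are irrational. The cubic discriminant is Δ = 1762153124 > 0, so there are three distinct real roots. p(0) = -484 and p(1) = 1024 have opposite signs, so a root lies in (0, 1); Newton's method refines it to λ ≈ 0.3092. p(28) = 160 and p(29) = -600 have opposite signs, so a root lies in (28, 29); Newton's method refines it to λ ≈ 28.2103. p(55) = -704 and p(56) = 804 have opposite signs, so a root lies in (55, 56); Newton's method refines it to λ ≈ 55.4805. Check (Vieta): the three roots sum to 84, matching tr M = 84.
So the eigenvalues of A^T A are ≈ 0.3092, 28.2103, 55.4805 (all ≥ 0, as they must be for A^T A). The largest is λ_max ≈ 55.4805, hence ||A||_2 = sqrt(λ_max) ≈ 7.4485.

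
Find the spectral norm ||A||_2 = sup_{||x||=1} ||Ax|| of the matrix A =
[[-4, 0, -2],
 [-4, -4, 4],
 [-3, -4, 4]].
||A||_2 ≈ 9.471 (= sqrt(largest eigenvalue of A^T A))

||A||_2 = sigma_max(A) = sqrt(lambda_max(A^T A)). Form the symmetric matrix M = A^T A =
[[41, 28, -20],
 [28, 32, -32],
 [-20, -32, 36]].
Its characteristic polynomial (trace, sum of principal 2x2 minors, determinant of M give the coefficients) is
  p(λ) = det(λ I - M) = λ^3 - 109λ^2 + 1732λ - 64.
No integer candidate from the rational root theorem (±divisors of 64) is a root, so the roots are irrational. The cubic discriminant is Δ = 14743974032 > 0, so there are three distinct real roots. p(0) = -64 and p(1) = 1560 have opposite signs, so a root lies in (0, 1); Newton's method refines it to λ ≈ 0.037. p(19) = 354 and p(20) = -1024 have opposite signs, so a root lies in (19, 20); Newton's method refines it to λ ≈ 19.264. p(89) = -4336 and p(90) = 1916 have opposite signs, so a root lies in (89, 90); Newton's method refines it to λ ≈ 89.6989. Check (Vieta): the three roots sum to 109, matching tr M = 109.
So the eigenvalues of A^T A are ≈ 0.037, 19.264, 89.6989 (all ≥ 0, as they must be for A^T A). The largest is λ_max ≈ 89.6989, hence ||A||_2 = sqrt(λ_max) ≈ 9.471.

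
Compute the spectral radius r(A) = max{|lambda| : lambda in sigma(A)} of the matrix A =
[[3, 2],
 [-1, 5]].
r(A) = sqrt(17) ≈ 4.1231

The eigenvalues of A are the roots of its characteristic polynomial. With M = A (coefficients from the trace and determinant):
  p(λ) = det(λ I - M) = λ^2 - 8λ + 17.
For λ^2 - 8λ + 17 the discriminant is -4. It is negative, so the roots are the complex-conjugate pair λ = 4 ± (sqrt(4)/2) i ≈ 4 ± 1i. For a conjugate pair the product of the roots equals the constant term, so |λ|^2 = 17 and |λ| = sqrt(17) ≈ 4.1231.
Thus the eigenvalues (to 4 decimals) are 4 ± 1i (modulus 4.1231). The spectral radius is the largest modulus: r(A) = sqrt(17) ≈ 4.1231. (Cross-check: r(A) ≤ ||A||_2 ≈ 5.39; equality holds whenever A is normal, though it can also hold for some non-normal A.)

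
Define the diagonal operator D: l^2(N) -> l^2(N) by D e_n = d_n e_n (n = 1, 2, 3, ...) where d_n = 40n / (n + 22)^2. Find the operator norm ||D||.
||D|| = 5/11 (attained at n = 22)

For D diagonal, ||D|| = sup_n |d_n|. Treat f(x) = 40x / (x + 22)^2 for real x > 0. By the quotient rule, f'(x) = 40(22 - x)/(x + 22)^3, which is positive for x < 22 and negative for x > 22. So f has a unique maximum at x = 22, and since 22 is a positive integer, the supremum over n ≥ 1 is attained at n = 22: d_22 = 40·22/(22 + 22)^2 = 40·22/1936 = 5/11. Hence ||D|| = 5/11.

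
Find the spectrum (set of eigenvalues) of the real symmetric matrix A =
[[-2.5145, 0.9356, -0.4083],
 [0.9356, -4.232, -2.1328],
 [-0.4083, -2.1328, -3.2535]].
sigma(A) ≈ {-6, -3, -1}

A is real symmetric, so its spectrum consists of real eigenvalues. Expanding the characteristic polynomial of the displayed matrix gives
  det(λ I - A) = p(λ) = λ^3 + (10)λ^2 + (27)λ + (18).
Solving p(λ) = 0 yields eigenvalues ≈ -6, -3, -1. (A is shown rounded to 4 decimals, so these recover the underlying integer eigenvalues to within that precision.)
Verification: the trace of A = -10 equals the sum of eigenvalues -10, and det(A) ≈ -18.0007 matches the eigenvalue product -18.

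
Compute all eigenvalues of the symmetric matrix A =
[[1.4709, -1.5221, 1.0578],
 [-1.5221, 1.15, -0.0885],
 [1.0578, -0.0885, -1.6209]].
sigma(A) ≈ {-2, 0, 3}

A is real symmetric, so its spectrum consists of real eigenvalues. Expanding the characteristic polynomial of the displayed matrix gives
  det(λ I - A) = p(λ) = λ^3 + (-1)λ^2 + (-6)λ + (0).
Solving p(λ) = 0 yields eigenvalues ≈ -2, 0, 3. (A is shown rounded to 4 decimals, so these recover the underlying integer eigenvalues to within that precision.)
Verification: the trace of A = 1 equals the sum of eigenvalues 1, and det(A) ≈ 0.0002 matches the eigenvalue product 0.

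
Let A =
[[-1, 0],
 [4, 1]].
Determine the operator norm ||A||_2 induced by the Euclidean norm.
||A||_2 = sqrt((18 + sqrt(320))/2) ≈ 4.2361 (= sqrt(largest eigenvalue of A^T A))

||A||_2 = sigma_max(A) = sqrt(lambda_max(A^T A)). Form the symmetric matrix M = A^T A =
[[17, 4],
 [4, 1]].
Its characteristic polynomial (trace, determinant of M give the coefficients) is
  p(λ) = det(λ I - M) = λ^2 - 18λ + 1.
For λ^2 - 18λ + 1 the discriminant is 320. It is nonnegative but not a perfect square, so the roots are real and irrational: λ = (18 ± sqrt(320))/2 ≈ 17.9443, 0.0557.
So the eigenvalues of A^T A are ≈ 0.0557, 17.9443 (all ≥ 0, as they must be for A^T A). The largest is λ_max = (18 + sqrt(320))/2 ≈ 17.9443, hence ||A||_2 = sqrt(λ_max) = sqrt((18 + sqrt(320))/2) ≈ 4.2361.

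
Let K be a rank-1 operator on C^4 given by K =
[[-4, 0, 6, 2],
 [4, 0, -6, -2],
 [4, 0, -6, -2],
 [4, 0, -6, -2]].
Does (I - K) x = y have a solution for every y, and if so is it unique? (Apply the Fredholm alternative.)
(I - K) is invertible (det(I - K) = 13 ≠ 0), so for every y in C^4 the equation (I - K) x = y has a unique solution.

K has rank 1, so it is an outer product K = u v^T: every row of K is a multiple of one row vector. Reading off the entries, u = (-2, 2, 2, 2) and v = (2, 0, -3, -1) (row i of K equals u_i·v^T). A rank-one matrix u v^T satisfies K u = u (v·u) and kills the (3)-dimensional subspace v^⊥, so its characteristic polynomial is lambda^3 (lambda - v·u) with v·u = tr K = -12. Hence the eigenvalues of I - K are 1 (multiplicity 3) and 1 - (-12) = 13, so det(I - K) = 13. (Direct check: I - K =
[[5, 0, -6, -2],
 [-4, 1, 6, 2],
 [-4, 0, 7, 2],
 [-4, 0, 6, 3]]
has determinant 13.) The finite-dimensional Fredholm alternative says: either (I - K) is invertible, or ker(I - K) ≠ {0} and then range(I - K) = ker((I - K)^*)^⊥, with dim ker(I - K) = dim ker((I - K)^*). Since det(I - K) ≠ 0, 1 is not an eigenvalue of K and ker(I - K) = {0}, so we are in the first case: for every y there is a unique x = (I - K)^(-1) y. Explicitly, by the Sherman–Morrison formula, (I - u v^T)^(-1) = I + u v^T/(1 - v·u), i.e. (I - K)^(-1) = I + K/(13).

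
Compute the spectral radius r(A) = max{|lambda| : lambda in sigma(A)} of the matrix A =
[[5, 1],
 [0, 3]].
r(A) = 5

The eigenvalues of A are the roots of its characteristic polynomial. With M = A (coefficients from the trace and determinant):
  p(λ) = det(λ I - M) = λ^2 - 8λ + 15.
For λ^2 - 8λ + 15 the discriminant is 4. It is a perfect square (2^2), so the roots are rational: λ = (8 ± 2)/2 = 5, 3.
Thus the eigenvalues (to 4 decimals) are 5 (modulus 5); 3 (modulus 3). The spectral radius is the largest modulus: r(A) = 5. (Cross-check: r(A) ≤ ||A||_2 ≈ 5.1492; equality holds whenever A is normal, though it can also hold for some non-normal A.)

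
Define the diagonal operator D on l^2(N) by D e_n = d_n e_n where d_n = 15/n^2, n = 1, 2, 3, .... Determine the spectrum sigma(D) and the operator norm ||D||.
sigma(D) = {15/n^2 : n ≥ 1} ∪ {0}; ||D|| = 15

A bounded diagonal operator on l^2 with diagonal entries d_n has spectrum equal to the closure of {d_n : n ≥ 1}: every d_n is an eigenvalue (with eigenvector e_n), so {d_n} ⊂ sigma(D); the spectrum is closed, so its closure is too; and for lambda not in the closure, (D - lambda I) has bounded inverse (the diagonal entries 1/(d_n - lambda) are bounded). For our sequence d_n = 15/n^2, n = 1, 2, 3, ...:
  - {d_n} = {15/n^2 : n ≥ 1}; the only limit point is 0
  - closure = {15/n^2 : n ≥ 1} ∪ {0}
For the norm: a diagonal operator has ||D|| = sup_n |d_n|. Here d_n = 15/n^2 is positive and decreasing, so sup_n |d_n| = d_1 = 15. So ||D|| = 15.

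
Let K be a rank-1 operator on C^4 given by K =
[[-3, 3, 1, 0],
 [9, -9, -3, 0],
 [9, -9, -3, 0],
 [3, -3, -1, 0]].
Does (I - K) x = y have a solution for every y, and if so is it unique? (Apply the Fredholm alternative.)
(I - K) is invertible (det(I - K) = 16 ≠ 0), so for every y in C^4 the equation (I - K) x = y has a unique solution.

K has rank 1, so it is an outer product K = u v^T: every row of K is a multiple of one row vector. Reading off the entries, u = (1, -3, -3, -1) and v = (-3, 3, 1, 0) (row i of K equals u_i·v^T). A rank-one matrix u v^T satisfies K u = u (v·u) and kills the (3)-dimensional subspace v^⊥, so its characteristic polynomial is lambda^3 (lambda - v·u) with v·u = tr K = -15. Hence the eigenvalues of I - K are 1 (multiplicity 3) and 1 - (-15) = 16, so det(I - K) = 16. (Direct check: I - K =
[[4, -3, -1, 0],
 [-9, 10, 3, 0],
 [-9, 9, 4, 0],
 [-3, 3, 1, 1]]
has determinant 16.) The finite-dimensional Fredholm alternative says: either (I - K) is invertible, or ker(I - K) ≠ {0} and then range(I - K) = ker((I - K)^*)^⊥, with dim ker(I - K) = dim ker((I - K)^*). Since det(I - K) ≠ 0, 1 is not an eigenvalue of K and ker(I - K) = {0}, so we are in the first case: for every y there is a unique x = (I - K)^(-1) y. Explicitly, by the Sherman–Morrison formula, (I - u v^T)^(-1) = I + u v^T/(1 - v·u), i.e. (I - K)^(-1) = I + K/(16).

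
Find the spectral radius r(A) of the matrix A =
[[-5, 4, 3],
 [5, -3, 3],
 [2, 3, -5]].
r(A) ≈ 8.3671

The eigenvalues of A are the roots of its characteristic polynomial. With M = A (coefficients from the trace, the sum of principal 2x2 minors, and det A):
  p(λ) = det(λ I - M) = λ^3 + 13λ^2 + 20λ - 157.
No integer candidate from the rational root theorem (±divisors of 157) is a root, so the roots are irrational. The cubic discriminant is Δ = 15033 > 0, so there are three distinct real roots. p(-9) = -13 and p(-8) = 3 have opposite signs, so a root lies in (-9, -8); Newton's method refines it to λ ≈ -8.3671. p(-8) = 3 and p(-7) = -3 have opposite signs, so a root lies in (-8, -7); Newton's method refines it to λ ≈ -7.2287. p(2) = -57 and p(3) = 47 have opposite signs, so a root lies in (2, 3); Newton's method refines it to λ ≈ 2.5958. Check (Vieta): the three roots sum to -13, matching tr M = -13.
Thus the eigenvalues (to 4 decimals) are -8.3671 (modulus 8.3671); -7.2287 (modulus 7.2287); 2.5958 (modulus 2.5958). The spectral radius is the largest modulus: r(A) ≈ 8.3671. (Cross-check: r(A) ≤ ||A||_2 ≈ 8.6444; equality holds whenever A is normal, though it can also hold for some non-normal A.)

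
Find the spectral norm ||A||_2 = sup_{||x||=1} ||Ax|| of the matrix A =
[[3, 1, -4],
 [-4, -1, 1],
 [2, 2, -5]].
||A||_2 ≈ 8.2393 (= sqrt(largest eigenvalue of A^T A))

||A||_2 = sigma_max(A) = sqrt(lambda_max(A^T A)). Form the symmetric matrix M = A^T A =
[[29, 11, -26],
 [11, 6, -15],
 [-26, -15, 42]].
Its characteristic polynomial (trace, sum of principal 2x2 minors, determinant of M give the coefficients) is
  p(λ) = det(λ I - M) = λ^3 - 77λ^2 + 622λ - 225.
No integer candidate from the rational root theorem (±divisors of 225) is a root, so the roots are irrational. The cubic discriminant is Δ = 1112991969 > 0, so there are three distinct real roots. p(0) = -225 and p(1) = 321 have opposite signs, so a root lies in (0, 1); Newton's method refines it to λ ≈ 0.3795. p(8) = 335 and p(9) = -135 have opposite signs, so a root lies in (8, 9); Newton's method refines it to λ ≈ 8.7341. p(67) = -3441 and p(68) = 455 have opposite signs, so a root lies in (67, 68); Newton's method refines it to λ ≈ 67.8865. Check (Vieta): the three roots sum to 77, matching tr M = 77.
So the eigenvalues of A^T A are ≈ 0.3795, 8.7341, 67.8865 (all ≥ 0, as they must be for A^T A). The largest is λ_max ≈ 67.8865, hence ||A||_2 = sqrt(λ_max) ≈ 8.2393.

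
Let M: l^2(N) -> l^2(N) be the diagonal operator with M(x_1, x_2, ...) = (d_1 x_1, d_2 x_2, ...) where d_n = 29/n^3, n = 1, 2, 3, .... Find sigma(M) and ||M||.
sigma(M) = {29/n^3 : n ≥ 1} ∪ {0}; ||M|| = 29

A bounded diagonal operator on l^2 with diagonal entries d_n has spectrum equal to the closure of {d_n : n ≥ 1}: every d_n is an eigenvalue (with eigenvector e_n), so {d_n} ⊂ sigma(M); the spectrum is closed, so its closure is too; and for lambda not in the closure, (M - lambda I) has bounded inverse (the diagonal entries 1/(d_n - lambda) are bounded). For our sequence d_n = 29/n^3, n = 1, 2, 3, ...:
  - {d_n} = {29/n^3 : n ≥ 1}; the only limit point is 0
  - closure = {29/n^3 : n ≥ 1} ∪ {0}
For the norm: a diagonal operator has ||M|| = sup_n |d_n|. Here d_n = 29/n^3 is positive and decreasing, so sup_n |d_n| = d_1 = 29. So ||M|| = 29.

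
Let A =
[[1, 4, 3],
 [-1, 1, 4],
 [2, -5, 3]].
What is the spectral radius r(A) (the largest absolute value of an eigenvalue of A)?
r(A) ≈ 4.5053

The eigenvalues of A are the roots of its characteristic polynomial. With M = A (coefficients from the trace, the sum of principal 2x2 minors, and det A):
  p(λ) = det(λ I - M) = λ^3 - 5λ^2 + 25λ - 76.
No integer candidate from the rational root theorem (±divisors of 76) is a root, so the roots are irrational. The cubic discriminant is Δ = -69827 < 0, so there is one real root and a complex-conjugate pair. p(3) = -19 and p(4) = 8 have opposite signs, so a root lies in (3, 4); Newton's method refines it to λ ≈ 3.7442. Dividing out (λ - (3.7442)) leaves approximately λ^2 - 1.2558λ + 20.298. For λ^2 - 1.2558λ + 20.298 the discriminant is -79.6151. It is negative, so the remaining roots are the complex-conjugate pair λ ≈ 0.6279 ± 4.4614i. Their product equals the constant term, so |λ|^2 ≈ 20.298 and |λ| ≈ 4.5053.
Thus the eigenvalues (to 4 decimals) are 3.7442 (modulus 3.7442); 0.6279 ± 4.4614i (modulus 4.5053). The spectral radius is the largest modulus: r(A) ≈ 4.5053. (Cross-check: r(A) ≤ ||A||_2 ≈ 6.5813; equality holds whenever A is normal, though it can also hold for some non-normal A.)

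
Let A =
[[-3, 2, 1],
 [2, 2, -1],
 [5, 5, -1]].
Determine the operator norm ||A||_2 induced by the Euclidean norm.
||A||_2 ≈ 7.7883 (= sqrt(largest eigenvalue of A^T A))

||A||_2 = sigma_max(A) = sqrt(lambda_max(A^T A)). Form the symmetric matrix M = A^T A =
[[38, 23, -10],
 [23, 33, -5],
 [-10, -5, 3]].
Its characteristic polynomial (trace, sum of principal 2x2 minors, determinant of M give the coefficients) is
  p(λ) = det(λ I - M) = λ^3 - 74λ^2 + 813λ - 225.
No integer candidate from the rational root theorem (±divisors of 225) is a root, so the roots are irrational. The cubic discriminant is Δ = 1347582681 > 0, so there are three distinct real roots. p(0) = -225 and p(1) = 515 have opposite signs, so a root lies in (0, 1); Newton's method refines it to λ ≈ 0.2841. p(13) = 35 and p(14) = -603 have opposite signs, so a root lies in (13, 14); Newton's method refines it to λ ≈ 13.0578. p(60) = -1845 and p(61) = 995 have opposite signs, so a root lies in (60, 61); Newton's method refines it to λ ≈ 60.6582. Check (Vieta): the three roots sum to 74, matching tr M = 74.
So the eigenvalues of A^T A are ≈ 0.2841, 13.0578, 60.6582 (all ≥ 0, as they must be for A^T A). The largest is λ_max ≈ 60.6582, hence ||A||_2 = sqrt(λ_max) ≈ 7.7883.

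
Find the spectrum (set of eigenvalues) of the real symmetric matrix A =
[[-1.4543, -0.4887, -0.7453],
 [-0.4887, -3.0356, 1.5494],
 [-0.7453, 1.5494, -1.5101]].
sigma(A) ≈ {-4, -2, 0}

A is real symmetric, so its spectrum consists of real eigenvalues. Expanding the characteristic polynomial of the displayed matrix gives
  det(λ I - A) = p(λ) = λ^3 + (6)λ^2 + (8)λ + (0).
Solving p(λ) = 0 yields eigenvalues ≈ -4, -2, 0. (A is shown rounded to 4 decimals, so these recover the underlying integer eigenvalues to within that precision.)
Verification: the trace of A = -6 equals the sum of eigenvalues -6, and det(A) ≈ 0.0002 matches the eigenvalue product 0.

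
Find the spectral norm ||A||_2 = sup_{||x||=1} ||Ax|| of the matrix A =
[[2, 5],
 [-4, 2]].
||A||_2 = sqrt((49 + sqrt(97))/2) ≈ 5.4244 (= sqrt(largest eigenvalue of A^T A))

||A||_2 = sigma_max(A) = sqrt(lambda_max(A^T A)). Form the symmetric matrix M = A^T A =
[[20, 2],
 [2, 29]].
Its characteristic polynomial (trace, determinant of M give the coefficients) is
  p(λ) = det(λ I - M) = λ^2 - 49λ + 576.
For λ^2 - 49λ + 576 the discriminant is 97. It is nonnegative but not a perfect square, so the roots are real and irrational: λ = (49 ± sqrt(97))/2 ≈ 29.4244, 19.5756.
So the eigenvalues of A^T A are ≈ 19.5756, 29.4244 (all ≥ 0, as they must be for A^T A). The largest is λ_max = (49 + sqrt(97))/2 ≈ 29.4244, hence ||A||_2 = sqrt(λ_max) = sqrt((49 + sqrt(97))/2) ≈ 5.4244.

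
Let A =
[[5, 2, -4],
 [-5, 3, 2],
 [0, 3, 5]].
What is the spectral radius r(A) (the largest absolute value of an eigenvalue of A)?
r(A) ≈ 8.0686

The eigenvalues of A are the roots of its characteristic polynomial. With M = A (coefficients from the trace, the sum of principal 2x2 minors, and det A):
  p(λ) = det(λ I - M) = λ^3 - 13λ^2 + 59λ - 155.
No integer candidate from the rational root theorem (±divisors of 155) is a root, so the roots are irrational. The cubic discriminant is Δ = -104112 < 0, so there is one real root and a complex-conjugate pair. p(8) = -3 and p(9) = 52 have opposite signs, so a root lies in (8, 9); Newton's method refines it to λ ≈ 8.0686. Dividing out (λ - (8.0686)) leaves approximately λ^2 - 4.9314λ + 19.2104. For λ^2 - 4.9314λ + 19.2104 the discriminant is -52.5224. It is negative, so the remaining roots are the complex-conjugate pair λ ≈ 2.4657 ± 3.6236i. Their product equals the constant term, so |λ|^2 ≈ 19.2104 and |λ| ≈ 4.383.
Thus the eigenvalues (to 4 decimals) are 8.0686 (modulus 8.0686); 2.4657 ± 3.6236i (modulus 4.383). The spectral radius is the largest modulus: r(A) ≈ 8.0686. (Cross-check: r(A) ≤ ||A||_2 ≈ 8.9613; equality holds whenever A is normal, though it can also hold for some non-normal A.)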